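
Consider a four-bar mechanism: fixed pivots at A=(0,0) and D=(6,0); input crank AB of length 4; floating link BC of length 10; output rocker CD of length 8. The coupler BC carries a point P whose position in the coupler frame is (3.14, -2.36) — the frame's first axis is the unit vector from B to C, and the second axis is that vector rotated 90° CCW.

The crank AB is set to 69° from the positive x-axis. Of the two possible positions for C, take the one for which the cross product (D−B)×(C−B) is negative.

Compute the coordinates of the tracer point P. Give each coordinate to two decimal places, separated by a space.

A=(0,0), D=(6.00,0)
B = A + 4.00·(cos69°, sin69°) = (1.4335, 3.7343)
|BD| = 5.8990
circle(B,10.00) ∩ circle(D,8.00): a=6.0009, h=7.9994
  candidates: C₊=(11.1428,6.1280) cross=47.188; C₋=(1.0149,-6.2569) cross=-47.188
  mode - wants cross < 0 → take C=(1.0149,-6.2569) (cross=-47.188)
ex = (C−B)/|BC| = (-0.0419,-0.9991); ey = (0.9991,-0.0419)
P = B + 3.14·ex + -2.36·ey = (-1.0559,0.6959)

-1.06 0.70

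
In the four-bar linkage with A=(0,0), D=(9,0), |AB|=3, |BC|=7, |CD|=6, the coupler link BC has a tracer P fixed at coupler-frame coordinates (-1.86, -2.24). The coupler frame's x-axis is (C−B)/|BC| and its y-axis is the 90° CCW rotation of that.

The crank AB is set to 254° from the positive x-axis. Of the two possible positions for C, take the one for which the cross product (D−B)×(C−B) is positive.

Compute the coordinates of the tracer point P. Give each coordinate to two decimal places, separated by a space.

-0.25 -5.74

A=(0,0), D=(9.00,0)
B = A + 3.00·(cos254°, sin254°) = (-0.8269, -2.8838)
|BD| = 10.2413
circle(B,7.00) ∩ circle(D,6.00): a=5.7553, h=3.9845
  candidates: C₊=(3.5736,2.5601) cross=40.806; C₋=(5.8175,-5.0864) cross=-40.806
  mode + wants cross > 0 → take C=(3.5736,2.5601) (cross=40.806)
ex = (C−B)/|BC| = (0.6286,0.7777); ey = (-0.7777,0.6286)
P = B + -1.86·ex + -2.24·ey = (-0.2542,-5.7385)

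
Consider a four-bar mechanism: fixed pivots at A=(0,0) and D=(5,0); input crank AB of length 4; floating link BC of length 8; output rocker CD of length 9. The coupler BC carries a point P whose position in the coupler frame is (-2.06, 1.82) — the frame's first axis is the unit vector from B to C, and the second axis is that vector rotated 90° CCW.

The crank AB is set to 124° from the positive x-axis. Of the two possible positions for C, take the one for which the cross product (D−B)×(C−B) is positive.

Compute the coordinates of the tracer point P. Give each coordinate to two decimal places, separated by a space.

-4.98 3.19

A=(0,0), D=(5.00,0)
B = A + 4.00·(cos124°, sin124°) = (-2.2368, 3.3162)
|BD| = 7.9604
circle(B,8.00) ∩ circle(D,9.00): a=2.9124, h=7.4510
  candidates: C₊=(3.5149,8.8766) cross=59.313; C₋=(-2.6931,-4.6708) cross=-59.313
  mode + wants cross > 0 → take C=(3.5149,8.8766) (cross=59.313)
ex = (C−B)/|BC| = (0.7190,0.6951); ey = (-0.6951,0.7190)
P = B + -2.06·ex + 1.82·ey = (-4.9828,3.1928)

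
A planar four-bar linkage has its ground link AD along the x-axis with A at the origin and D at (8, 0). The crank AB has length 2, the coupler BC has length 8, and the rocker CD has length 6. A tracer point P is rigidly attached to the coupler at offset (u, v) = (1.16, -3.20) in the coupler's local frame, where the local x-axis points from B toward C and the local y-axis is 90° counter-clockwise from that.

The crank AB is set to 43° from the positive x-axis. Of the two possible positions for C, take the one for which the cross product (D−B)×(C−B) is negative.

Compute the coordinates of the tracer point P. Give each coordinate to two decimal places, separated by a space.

-0.68 -1.28

A=(0,0), D=(8.00,0)
B = A + 2.00·(cos43°, sin43°) = (1.4627, 1.3640)
|BD| = 6.6781
circle(B,8.00) ∩ circle(D,6.00): a=5.4354, h=5.8699
  candidates: C₊=(7.9825,6.0000) cross=39.200; C₋=(5.5846,-5.4924) cross=-39.200
  mode - wants cross < 0 → take C=(5.5846,-5.4924) (cross=-39.200)
ex = (C−B)/|BC| = (0.5152,-0.8570); ey = (0.8570,0.5152)
P = B + 1.16·ex + -3.20·ey = (-0.6822,-1.2789)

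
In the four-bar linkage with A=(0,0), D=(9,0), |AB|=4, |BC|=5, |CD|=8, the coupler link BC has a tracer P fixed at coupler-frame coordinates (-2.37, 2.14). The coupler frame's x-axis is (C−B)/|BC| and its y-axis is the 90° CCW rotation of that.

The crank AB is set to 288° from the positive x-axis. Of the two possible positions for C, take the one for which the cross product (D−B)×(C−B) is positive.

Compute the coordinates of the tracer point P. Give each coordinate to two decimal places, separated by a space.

-0.83 -6.24

A=(0,0), D=(9.00,0)
B = A + 4.00·(cos288°, sin288°) = (1.2361, -3.8042)
|BD| = 8.6459
circle(B,5.00) ∩ circle(D,8.00): a=2.0675, h=4.5525
  candidates: C₊=(1.0895,1.1936) cross=39.360; C₋=(5.0958,-6.9826) cross=-39.360
  mode + wants cross > 0 → take C=(1.0895,1.1936) (cross=39.360)
ex = (C−B)/|BC| = (-0.0293,0.9996); ey = (-0.9996,-0.0293)
P = B + -2.37·ex + 2.14·ey = (-0.8336,-6.2359)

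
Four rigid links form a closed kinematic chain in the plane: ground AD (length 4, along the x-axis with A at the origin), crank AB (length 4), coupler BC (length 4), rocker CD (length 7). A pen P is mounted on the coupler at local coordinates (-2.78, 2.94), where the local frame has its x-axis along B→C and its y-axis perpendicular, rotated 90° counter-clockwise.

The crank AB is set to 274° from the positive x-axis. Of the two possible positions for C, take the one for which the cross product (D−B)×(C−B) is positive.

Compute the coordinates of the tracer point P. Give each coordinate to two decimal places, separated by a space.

A=(0,0), D=(4.00,0)
B = A + 4.00·(cos274°, sin274°) = (0.2790, -3.9903)
|BD| = 5.4560
circle(B,4.00) ∩ circle(D,7.00): a=-0.2962, h=3.9890
  candidates: C₊=(-2.8404,-1.4864) cross=21.764; C₋=(2.9944,-6.9274) cross=-21.764
  mode + wants cross > 0 → take C=(-2.8404,-1.4864) (cross=21.764)
ex = (C−B)/|BC| = (-0.7798,0.6260); ey = (-0.6260,-0.7798)
P = B + -2.78·ex + 2.94·ey = (0.6067,-8.0232)

0.61 -8.02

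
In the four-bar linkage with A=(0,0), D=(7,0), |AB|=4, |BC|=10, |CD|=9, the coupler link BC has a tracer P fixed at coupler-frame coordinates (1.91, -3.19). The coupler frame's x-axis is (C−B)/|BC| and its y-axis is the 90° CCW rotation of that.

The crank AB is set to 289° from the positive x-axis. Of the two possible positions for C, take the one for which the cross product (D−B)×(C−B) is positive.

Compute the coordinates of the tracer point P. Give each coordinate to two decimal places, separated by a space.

4.32 -1.61

A=(0,0), D=(7.00,0)
B = A + 4.00·(cos289°, sin289°) = (1.3023, -3.7821)
|BD| = 6.8387
circle(B,10.00) ∩ circle(D,9.00): a=4.8085, h=8.7680
  candidates: C₊=(0.4595,6.1823) cross=59.962; C₋=(10.1576,-8.4279) cross=-59.962
  mode + wants cross > 0 → take C=(0.4595,6.1823) (cross=59.962)
ex = (C−B)/|BC| = (-0.0843,0.9964); ey = (-0.9964,-0.0843)
P = B + 1.91·ex + -3.19·ey = (4.3199,-1.6100)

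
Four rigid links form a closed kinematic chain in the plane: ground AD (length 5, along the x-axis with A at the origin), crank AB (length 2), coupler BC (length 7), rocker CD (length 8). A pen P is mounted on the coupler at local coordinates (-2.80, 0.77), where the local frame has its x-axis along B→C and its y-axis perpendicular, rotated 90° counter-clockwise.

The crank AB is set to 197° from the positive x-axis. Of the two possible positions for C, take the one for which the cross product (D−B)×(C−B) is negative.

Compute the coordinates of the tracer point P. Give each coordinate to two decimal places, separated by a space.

-2.39 2.28

A=(0,0), D=(5.00,0)
B = A + 2.00·(cos197°, sin197°) = (-1.9126, -0.5847)
|BD| = 6.9373
circle(B,7.00) ∩ circle(D,8.00): a=2.3875, h=6.5802
  candidates: C₊=(-0.0882,6.1733) cross=45.649; C₋=(1.0211,-6.9403) cross=-45.649
  mode - wants cross < 0 → take C=(1.0211,-6.9403) (cross=-45.649)
ex = (C−B)/|BC| = (0.4191,-0.9079); ey = (0.9079,0.4191)
P = B + -2.80·ex + 0.77·ey = (-2.3870,2.2802)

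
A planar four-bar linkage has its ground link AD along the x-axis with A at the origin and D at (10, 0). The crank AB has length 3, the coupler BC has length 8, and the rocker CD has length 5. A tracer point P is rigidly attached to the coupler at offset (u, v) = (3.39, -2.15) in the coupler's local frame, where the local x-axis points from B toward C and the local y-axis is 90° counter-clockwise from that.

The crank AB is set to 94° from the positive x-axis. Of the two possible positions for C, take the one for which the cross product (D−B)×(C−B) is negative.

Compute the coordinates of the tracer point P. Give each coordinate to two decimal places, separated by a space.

A=(0,0), D=(10.00,0)
B = A + 3.00·(cos94°, sin94°) = (-0.2093, 2.9927)
|BD| = 10.6389
circle(B,8.00) ∩ circle(D,5.00): a=7.1523, h=3.5839
  candidates: C₊=(7.6624,4.4199) cross=38.128; C₋=(5.6461,-2.4584) cross=-38.128
  mode - wants cross < 0 → take C=(5.6461,-2.4584) (cross=-38.128)
ex = (C−B)/|BC| = (0.7319,-0.6814); ey = (0.6814,0.7319)
P = B + 3.39·ex + -2.15·ey = (0.8070,-0.8908)

0.81 -0.89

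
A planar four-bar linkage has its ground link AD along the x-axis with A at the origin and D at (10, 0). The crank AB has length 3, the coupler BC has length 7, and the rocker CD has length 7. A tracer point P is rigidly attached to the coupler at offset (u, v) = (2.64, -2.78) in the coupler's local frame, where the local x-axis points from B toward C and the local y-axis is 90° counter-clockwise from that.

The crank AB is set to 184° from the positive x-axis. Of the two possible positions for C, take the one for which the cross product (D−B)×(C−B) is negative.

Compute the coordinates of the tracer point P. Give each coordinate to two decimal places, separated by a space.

-1.52 -3.75

A=(0,0), D=(10.00,0)
B = A + 3.00·(cos184°, sin184°) = (-2.9927, -0.2093)
|BD| = 12.9944
circle(B,7.00) ∩ circle(D,7.00): a=6.4972, h=2.6051
  candidates: C₊=(3.4617,2.5001) cross=33.852; C₋=(3.5456,-2.7094) cross=-33.852
  mode - wants cross < 0 → take C=(3.5456,-2.7094) (cross=-33.852)
ex = (C−B)/|BC| = (0.9340,-0.3572); ey = (0.3572,0.9340)
P = B + 2.64·ex + -2.78·ey = (-1.5197,-3.7488)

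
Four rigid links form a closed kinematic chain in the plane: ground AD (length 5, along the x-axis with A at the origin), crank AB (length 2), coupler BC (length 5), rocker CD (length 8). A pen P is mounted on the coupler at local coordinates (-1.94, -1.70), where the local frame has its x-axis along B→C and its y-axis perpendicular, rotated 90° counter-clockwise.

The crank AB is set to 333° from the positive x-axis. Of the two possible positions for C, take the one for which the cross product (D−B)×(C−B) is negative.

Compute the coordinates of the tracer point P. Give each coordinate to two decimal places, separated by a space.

1.75 1.67

A=(0,0), D=(5.00,0)
B = A + 2.00·(cos333°, sin333°) = (1.7820, -0.9080)
|BD| = 3.3436
circle(B,5.00) ∩ circle(D,8.00): a=-4.1602, h=2.7736
  candidates: C₊=(-2.9750,0.6317) cross=9.274; C₋=(-1.4686,-4.7071) cross=-9.274
  mode - wants cross < 0 → take C=(-1.4686,-4.7071) (cross=-9.274)
ex = (C−B)/|BC| = (-0.6501,-0.7598); ey = (0.7598,-0.6501)
P = B + -1.94·ex + -1.70·ey = (1.7516,1.6713)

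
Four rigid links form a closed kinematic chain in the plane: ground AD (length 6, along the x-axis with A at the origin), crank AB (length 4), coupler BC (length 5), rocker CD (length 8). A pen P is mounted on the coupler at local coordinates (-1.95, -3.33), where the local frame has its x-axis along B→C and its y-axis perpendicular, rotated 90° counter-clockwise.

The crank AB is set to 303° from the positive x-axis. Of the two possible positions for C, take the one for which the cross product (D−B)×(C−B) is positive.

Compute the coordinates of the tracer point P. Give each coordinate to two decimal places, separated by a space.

5.65 -1.67

A=(0,0), D=(6.00,0)
B = A + 4.00·(cos303°, sin303°) = (2.1786, -3.3547)
|BD| = 5.0850
circle(B,5.00) ∩ circle(D,8.00): a=-1.2923, h=4.8301
  candidates: C₊=(-1.9791,-0.5774) cross=24.561; C₋=(4.3939,-7.8371) cross=-24.561
  mode + wants cross > 0 → take C=(-1.9791,-0.5774) (cross=24.561)
ex = (C−B)/|BC| = (-0.8315,0.5555); ey = (-0.5555,-0.8315)
P = B + -1.95·ex + -3.33·ey = (5.6498,-1.6688)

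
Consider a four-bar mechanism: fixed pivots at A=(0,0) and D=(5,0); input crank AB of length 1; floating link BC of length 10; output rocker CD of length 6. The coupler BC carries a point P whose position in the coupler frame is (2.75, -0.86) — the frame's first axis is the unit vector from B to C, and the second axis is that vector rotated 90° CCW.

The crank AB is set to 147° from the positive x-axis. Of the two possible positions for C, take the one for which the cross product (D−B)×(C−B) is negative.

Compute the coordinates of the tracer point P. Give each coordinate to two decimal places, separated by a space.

0.79 -1.83

A=(0,0), D=(5.00,0)
B = A + 1.00·(cos147°, sin147°) = (-0.8387, 0.5446)
|BD| = 5.8640
circle(B,10.00) ∩ circle(D,6.00): a=8.3890, h=5.4428
  candidates: C₊=(8.0196,5.1848) cross=31.917; C₋=(7.0086,-5.6538) cross=-31.917
  mode - wants cross < 0 → take C=(7.0086,-5.6538) (cross=-31.917)
ex = (C−B)/|BC| = (0.7847,-0.6198); ey = (0.6198,0.7847)
P = B + 2.75·ex + -0.86·ey = (0.7863,-1.8348)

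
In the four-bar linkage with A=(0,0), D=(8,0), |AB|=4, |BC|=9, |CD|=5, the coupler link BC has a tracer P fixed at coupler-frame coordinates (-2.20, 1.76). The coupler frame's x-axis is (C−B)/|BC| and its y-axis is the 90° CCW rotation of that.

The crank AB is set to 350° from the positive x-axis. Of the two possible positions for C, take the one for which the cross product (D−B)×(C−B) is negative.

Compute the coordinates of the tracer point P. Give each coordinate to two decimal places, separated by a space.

A=(0,0), D=(8.00,0)
B = A + 4.00·(cos350°, sin350°) = (3.9392, -0.6946)
|BD| = 4.1197
circle(B,9.00) ∩ circle(D,5.00): a=8.8564, h=1.6013
  candidates: C₊=(12.3989,2.3769) cross=6.597; C₋=(12.9388,-0.7797) cross=-6.597
  mode - wants cross < 0 → take C=(12.9388,-0.7797) (cross=-6.597)
ex = (C−B)/|BC| = (1.0000,-0.0095); ey = (0.0095,1.0000)
P = B + -2.20·ex + 1.76·ey = (1.7560,1.0861)

1.76 1.09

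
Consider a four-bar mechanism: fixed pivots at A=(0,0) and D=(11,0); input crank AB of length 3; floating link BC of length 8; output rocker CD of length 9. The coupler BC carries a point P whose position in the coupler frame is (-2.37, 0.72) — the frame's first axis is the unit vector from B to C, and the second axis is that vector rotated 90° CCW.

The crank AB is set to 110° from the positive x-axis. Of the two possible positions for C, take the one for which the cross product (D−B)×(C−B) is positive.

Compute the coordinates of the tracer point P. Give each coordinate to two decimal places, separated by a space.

A=(0,0), D=(11.00,0)
B = A + 3.00·(cos110°, sin110°) = (-1.0261, 2.8191)
|BD| = 12.3521
circle(B,8.00) ∩ circle(D,9.00): a=5.4879, h=5.8209
  candidates: C₊=(5.6455,7.2339) cross=71.900; C₋=(2.9885,-4.1007) cross=-71.900
  mode + wants cross > 0 → take C=(5.6455,7.2339) (cross=71.900)
ex = (C−B)/|BC| = (0.8339,0.5519); ey = (-0.5519,0.8339)
P = B + -2.37·ex + 0.72·ey = (-3.3998,2.1116)

-3.40 2.11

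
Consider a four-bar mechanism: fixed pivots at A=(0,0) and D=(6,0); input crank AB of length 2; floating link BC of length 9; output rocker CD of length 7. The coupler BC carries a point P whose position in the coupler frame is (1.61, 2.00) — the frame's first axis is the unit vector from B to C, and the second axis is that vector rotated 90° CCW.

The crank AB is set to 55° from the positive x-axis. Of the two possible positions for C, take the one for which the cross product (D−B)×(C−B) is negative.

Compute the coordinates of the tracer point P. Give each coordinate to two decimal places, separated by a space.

A=(0,0), D=(6.00,0)
B = A + 2.00·(cos55°, sin55°) = (1.1472, 1.6383)
|BD| = 5.1219
circle(B,9.00) ∩ circle(D,7.00): a=5.6848, h=6.9773
  candidates: C₊=(8.7651,6.4307) cross=35.737; C₋=(4.3015,-6.7908) cross=-35.737
  mode - wants cross < 0 → take C=(4.3015,-6.7908) (cross=-35.737)
ex = (C−B)/|BC| = (0.3505,-0.9366); ey = (0.9366,0.3505)
P = B + 1.61·ex + 2.00·ey = (3.5846,0.8314)

3.58 0.83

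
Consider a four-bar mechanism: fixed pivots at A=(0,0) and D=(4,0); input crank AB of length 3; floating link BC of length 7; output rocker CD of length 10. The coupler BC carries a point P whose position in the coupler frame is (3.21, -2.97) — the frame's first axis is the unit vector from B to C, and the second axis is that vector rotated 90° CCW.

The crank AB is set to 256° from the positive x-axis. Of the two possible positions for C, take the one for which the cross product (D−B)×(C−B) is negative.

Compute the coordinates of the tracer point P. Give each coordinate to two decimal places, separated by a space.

-2.66 -6.83

A=(0,0), D=(4.00,0)
B = A + 3.00·(cos256°, sin256°) = (-0.7258, -2.9109)
|BD| = 5.5503
circle(B,7.00) ∩ circle(D,10.00): a=-1.8192, h=6.7595
  candidates: C₊=(-5.8197,1.8903) cross=37.517; C₋=(1.2704,-9.6202) cross=-37.517
  mode - wants cross < 0 → take C=(1.2704,-9.6202) (cross=-37.517)
ex = (C−B)/|BC| = (0.2852,-0.9585); ey = (0.9585,0.2852)
P = B + 3.21·ex + -2.97·ey = (-2.6571,-6.8345)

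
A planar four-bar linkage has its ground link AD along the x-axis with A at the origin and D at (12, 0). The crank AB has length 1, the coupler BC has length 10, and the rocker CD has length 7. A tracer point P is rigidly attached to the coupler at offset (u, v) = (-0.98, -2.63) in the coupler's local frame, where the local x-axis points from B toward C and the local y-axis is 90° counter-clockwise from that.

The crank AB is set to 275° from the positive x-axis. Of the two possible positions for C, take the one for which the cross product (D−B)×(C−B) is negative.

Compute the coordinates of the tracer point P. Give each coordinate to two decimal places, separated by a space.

-2.11 -2.74

A=(0,0), D=(12.00,0)
B = A + 1.00·(cos275°, sin275°) = (0.0872, -0.9962)
|BD| = 11.9544
circle(B,10.00) ∩ circle(D,7.00): a=8.1103, h=5.8500
  candidates: C₊=(7.6818,5.5093) cross=69.934; C₋=(8.6568,-6.1500) cross=-69.934
  mode - wants cross < 0 → take C=(8.6568,-6.1500) (cross=-69.934)
ex = (C−B)/|BC| = (0.8570,-0.5154); ey = (0.5154,0.8570)
P = B + -0.98·ex + -2.63·ey = (-2.1081,-2.7449)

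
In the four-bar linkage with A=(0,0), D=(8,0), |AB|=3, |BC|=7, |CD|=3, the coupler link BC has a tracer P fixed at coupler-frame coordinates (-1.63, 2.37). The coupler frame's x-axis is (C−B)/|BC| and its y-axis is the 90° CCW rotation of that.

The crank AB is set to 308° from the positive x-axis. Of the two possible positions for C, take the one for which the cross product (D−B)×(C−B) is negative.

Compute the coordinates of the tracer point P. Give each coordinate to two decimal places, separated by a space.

A=(0,0), D=(8.00,0)
B = A + 3.00·(cos308°, sin308°) = (1.8470, -2.3640)
|BD| = 6.5915
circle(B,7.00) ∩ circle(D,3.00): a=6.3300, h=2.9886
  candidates: C₊=(6.6840,2.6959) cross=19.699; C₋=(8.8277,-2.8836) cross=-19.699
  mode - wants cross < 0 → take C=(8.8277,-2.8836) (cross=-19.699)
ex = (C−B)/|BC| = (0.9972,-0.0742); ey = (0.0742,0.9972)
P = B + -1.63·ex + 2.37·ey = (0.3974,0.1204)

0.40 0.12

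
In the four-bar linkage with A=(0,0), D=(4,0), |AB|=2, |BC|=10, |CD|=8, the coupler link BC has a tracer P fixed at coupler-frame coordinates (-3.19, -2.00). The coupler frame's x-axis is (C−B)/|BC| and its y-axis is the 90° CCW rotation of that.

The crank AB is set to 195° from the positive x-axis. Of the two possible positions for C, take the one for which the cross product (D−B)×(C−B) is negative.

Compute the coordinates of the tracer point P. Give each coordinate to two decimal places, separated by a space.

-5.55 0.52

A=(0,0), D=(4.00,0)
B = A + 2.00·(cos195°, sin195°) = (-1.9319, -0.5176)
|BD| = 5.9544
circle(B,10.00) ∩ circle(D,8.00): a=6.0002, h=7.9999
  candidates: C₊=(3.3501,7.9736) cross=47.634; C₋=(4.7411,-7.9656) cross=-47.634
  mode - wants cross < 0 → take C=(4.7411,-7.9656) (cross=-47.634)
ex = (C−B)/|BC| = (0.6673,-0.7448); ey = (0.7448,0.6673)
P = B + -3.19·ex + -2.00·ey = (-5.5501,0.5237)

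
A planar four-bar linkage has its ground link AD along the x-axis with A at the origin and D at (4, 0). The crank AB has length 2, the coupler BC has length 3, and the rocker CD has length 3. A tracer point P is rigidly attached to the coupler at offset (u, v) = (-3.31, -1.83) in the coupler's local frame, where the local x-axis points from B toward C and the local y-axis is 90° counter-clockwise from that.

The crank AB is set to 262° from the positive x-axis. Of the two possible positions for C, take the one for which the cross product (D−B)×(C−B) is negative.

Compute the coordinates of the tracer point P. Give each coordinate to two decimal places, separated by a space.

-3.92 -3.00

A=(0,0), D=(4.00,0)
B = A + 2.00·(cos262°, sin262°) = (-0.2783, -1.9805)
|BD| = 4.7145
circle(B,3.00) ∩ circle(D,3.00): a=2.3573, h=1.8556
  candidates: C₊=(1.0813,0.6937) cross=8.748; C₋=(2.6404,-2.6742) cross=-8.748
  mode - wants cross < 0 → take C=(2.6404,-2.6742) (cross=-8.748)
ex = (C−B)/|BC| = (0.9729,-0.2312); ey = (0.2312,0.9729)
P = B + -3.31·ex + -1.83·ey = (-3.9218,-2.9956)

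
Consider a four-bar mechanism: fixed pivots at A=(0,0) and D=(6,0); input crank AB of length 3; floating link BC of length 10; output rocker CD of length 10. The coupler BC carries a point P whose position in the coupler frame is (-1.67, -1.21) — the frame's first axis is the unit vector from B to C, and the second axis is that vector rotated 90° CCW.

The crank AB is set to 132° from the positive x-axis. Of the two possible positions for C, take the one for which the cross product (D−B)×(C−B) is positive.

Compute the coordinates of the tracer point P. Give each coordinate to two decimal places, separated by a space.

-2.16 0.17

A=(0,0), D=(6.00,0)
B = A + 3.00·(cos132°, sin132°) = (-2.0074, 2.2294)
|BD| = 8.3120
circle(B,10.00) ∩ circle(D,10.00): a=4.1560, h=9.0955
  candidates: C₊=(4.4359,9.8769) cross=75.601; C₋=(-0.4433,-7.6475) cross=-75.601
  mode + wants cross > 0 → take C=(4.4359,9.8769) (cross=75.601)
ex = (C−B)/|BC| = (0.6443,0.7647); ey = (-0.7647,0.6443)
P = B + -1.67·ex + -1.21·ey = (-2.1581,0.1727)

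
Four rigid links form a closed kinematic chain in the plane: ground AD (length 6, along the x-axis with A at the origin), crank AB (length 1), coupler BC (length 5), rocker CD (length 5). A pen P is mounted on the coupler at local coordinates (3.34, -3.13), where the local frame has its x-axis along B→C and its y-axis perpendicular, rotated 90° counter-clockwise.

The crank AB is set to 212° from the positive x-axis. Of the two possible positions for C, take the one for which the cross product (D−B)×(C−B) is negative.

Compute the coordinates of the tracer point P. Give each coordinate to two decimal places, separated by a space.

-0.48 -5.09

A=(0,0), D=(6.00,0)
B = A + 1.00·(cos212°, sin212°) = (-0.8480, -0.5299)
|BD| = 6.8685
circle(B,5.00) ∩ circle(D,5.00): a=3.4343, h=3.6340
  candidates: C₊=(2.2956,3.3582) cross=24.960; C₋=(2.8563,-3.8881) cross=-24.960
  mode - wants cross < 0 → take C=(2.8563,-3.8881) (cross=-24.960)
ex = (C−B)/|BC| = (0.7409,-0.6716); ey = (0.6716,0.7409)
P = B + 3.34·ex + -3.13·ey = (-0.4757,-5.0921)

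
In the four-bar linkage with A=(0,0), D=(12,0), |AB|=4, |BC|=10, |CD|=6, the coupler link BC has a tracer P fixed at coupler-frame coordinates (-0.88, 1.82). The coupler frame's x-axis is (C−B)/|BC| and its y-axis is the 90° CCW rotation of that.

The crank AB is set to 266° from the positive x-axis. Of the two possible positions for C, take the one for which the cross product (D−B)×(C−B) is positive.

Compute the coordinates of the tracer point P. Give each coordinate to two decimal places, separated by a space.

A=(0,0), D=(12.00,0)
B = A + 4.00·(cos266°, sin266°) = (-0.2790, -3.9903)
|BD| = 12.9111
circle(B,10.00) ∩ circle(D,6.00): a=8.9340, h=4.4925
  candidates: C₊=(6.8292,3.0435) cross=58.004; C₋=(9.6061,-5.5017) cross=-58.004
  mode + wants cross > 0 → take C=(6.8292,3.0435) (cross=58.004)
ex = (C−B)/|BC| = (0.7108,0.7034); ey = (-0.7034,0.7108)
P = B + -0.88·ex + 1.82·ey = (-2.1847,-3.3155)

-2.18 -3.32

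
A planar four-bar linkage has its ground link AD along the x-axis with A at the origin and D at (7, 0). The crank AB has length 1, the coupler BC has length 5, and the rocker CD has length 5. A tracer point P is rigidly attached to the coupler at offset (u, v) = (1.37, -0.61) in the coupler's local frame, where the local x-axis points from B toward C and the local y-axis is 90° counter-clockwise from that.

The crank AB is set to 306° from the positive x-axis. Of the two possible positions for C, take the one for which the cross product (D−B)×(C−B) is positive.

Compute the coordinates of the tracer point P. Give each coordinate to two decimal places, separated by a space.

1.85 0.01

A=(0,0), D=(7.00,0)
B = A + 1.00·(cos306°, sin306°) = (0.5878, -0.8090)
|BD| = 6.4630
circle(B,5.00) ∩ circle(D,5.00): a=3.2315, h=3.8154
  candidates: C₊=(3.3163,3.3809) cross=24.659; C₋=(4.2715,-4.1899) cross=-24.659
  mode + wants cross > 0 → take C=(3.3163,3.3809) (cross=24.659)
ex = (C−B)/|BC| = (0.5457,0.8380); ey = (-0.8380,0.5457)
P = B + 1.37·ex + -0.61·ey = (1.8466,0.0061)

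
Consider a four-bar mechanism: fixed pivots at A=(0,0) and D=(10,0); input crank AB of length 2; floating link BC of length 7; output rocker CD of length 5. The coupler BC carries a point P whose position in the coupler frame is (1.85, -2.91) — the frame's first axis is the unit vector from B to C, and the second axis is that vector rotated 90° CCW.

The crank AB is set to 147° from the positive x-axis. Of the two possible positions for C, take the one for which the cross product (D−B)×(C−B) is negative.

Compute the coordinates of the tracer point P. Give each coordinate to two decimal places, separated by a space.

-0.68 -2.21

A=(0,0), D=(10.00,0)
B = A + 2.00·(cos147°, sin147°) = (-1.6773, 1.0893)
|BD| = 11.7280
circle(B,7.00) ∩ circle(D,5.00): a=6.8872, h=1.2516
  candidates: C₊=(5.2963,1.6957) cross=14.678; C₋=(5.0639,-0.7965) cross=-14.678
  mode - wants cross < 0 → take C=(5.0639,-0.7965) (cross=-14.678)
ex = (C−B)/|BC| = (0.9630,-0.2694); ey = (0.2694,0.9630)
P = B + 1.85·ex + -2.91·ey = (-0.6797,-2.2115)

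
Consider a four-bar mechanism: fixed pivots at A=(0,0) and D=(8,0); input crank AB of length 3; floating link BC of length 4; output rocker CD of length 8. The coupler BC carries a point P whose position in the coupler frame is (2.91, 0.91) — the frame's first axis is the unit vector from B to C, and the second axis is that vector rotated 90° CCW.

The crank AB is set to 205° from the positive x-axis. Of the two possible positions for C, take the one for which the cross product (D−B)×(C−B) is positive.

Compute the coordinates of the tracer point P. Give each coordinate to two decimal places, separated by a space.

A=(0,0), D=(8.00,0)
B = A + 3.00·(cos205°, sin205°) = (-2.7189, -1.2679)
|BD| = 10.7936
circle(B,4.00) ∩ circle(D,8.00): a=3.1733, h=2.4352
  candidates: C₊=(0.1464,1.5232) cross=26.285; C₋=(0.7184,-3.3135) cross=-26.285
  mode + wants cross > 0 → take C=(0.1464,1.5232) (cross=26.285)
ex = (C−B)/|BC| = (0.7163,0.6978); ey = (-0.6978,0.7163)
P = B + 2.91·ex + 0.91·ey = (-1.2694,1.4145)

-1.27 1.41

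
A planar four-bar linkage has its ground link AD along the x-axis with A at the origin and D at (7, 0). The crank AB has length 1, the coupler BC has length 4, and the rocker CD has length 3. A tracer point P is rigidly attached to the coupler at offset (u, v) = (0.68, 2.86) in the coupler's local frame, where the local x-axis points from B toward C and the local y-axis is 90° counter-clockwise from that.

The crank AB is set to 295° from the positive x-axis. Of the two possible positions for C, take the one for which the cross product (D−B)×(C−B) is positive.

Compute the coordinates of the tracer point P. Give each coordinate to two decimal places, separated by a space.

A=(0,0), D=(7.00,0)
B = A + 1.00·(cos295°, sin295°) = (0.4226, -0.9063)
|BD| = 6.6395
circle(B,4.00) ∩ circle(D,3.00): a=3.8469, h=1.0960
  candidates: C₊=(4.0839,0.7046) cross=7.277; C₋=(4.3831,-1.4670) cross=-7.277
  mode + wants cross > 0 → take C=(4.0839,0.7046) (cross=7.277)
ex = (C−B)/|BC| = (0.9153,0.4027); ey = (-0.4027,0.9153)
P = B + 0.68·ex + 2.86·ey = (-0.1067,1.9854)

-0.11 1.99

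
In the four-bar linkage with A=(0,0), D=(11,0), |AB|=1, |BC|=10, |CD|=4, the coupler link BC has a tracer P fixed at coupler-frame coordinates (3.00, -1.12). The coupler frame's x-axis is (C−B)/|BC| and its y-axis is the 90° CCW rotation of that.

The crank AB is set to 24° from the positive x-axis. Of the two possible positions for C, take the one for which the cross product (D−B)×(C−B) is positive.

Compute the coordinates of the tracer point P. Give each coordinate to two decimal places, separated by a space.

A=(0,0), D=(11.00,0)
B = A + 1.00·(cos24°, sin24°) = (0.9135, 0.4067)
|BD| = 10.0947
circle(B,10.00) ∩ circle(D,4.00): a=9.2079, h=3.9005
  candidates: C₊=(10.2712,3.9330) cross=39.374; C₋=(9.9569,-3.8616) cross=-39.374
  mode + wants cross > 0 → take C=(10.2712,3.9330) (cross=39.374)
ex = (C−B)/|BC| = (0.9358,0.3526); ey = (-0.3526,0.9358)
P = B + 3.00·ex + -1.12·ey = (4.1158,0.4166)

4.12 0.42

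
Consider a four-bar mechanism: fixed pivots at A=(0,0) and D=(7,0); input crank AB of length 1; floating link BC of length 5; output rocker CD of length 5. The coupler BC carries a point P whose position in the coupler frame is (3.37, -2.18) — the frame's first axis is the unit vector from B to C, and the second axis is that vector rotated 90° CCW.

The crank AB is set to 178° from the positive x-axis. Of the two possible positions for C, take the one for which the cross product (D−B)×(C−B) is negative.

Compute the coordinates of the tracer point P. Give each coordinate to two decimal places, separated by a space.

0.37 -3.74

A=(0,0), D=(7.00,0)
B = A + 1.00·(cos178°, sin178°) = (-0.9994, 0.0349)
|BD| = 7.9995
circle(B,5.00) ∩ circle(D,5.00): a=3.9997, h=3.0004
  candidates: C₊=(3.0134,3.0178) cross=24.001; C₋=(2.9872,-2.9829) cross=-24.001
  mode - wants cross < 0 → take C=(2.9872,-2.9829) (cross=-24.001)
ex = (C−B)/|BC| = (0.7973,-0.6036); ey = (0.6036,0.7973)
P = B + 3.37·ex + -2.18·ey = (0.3718,-3.7372)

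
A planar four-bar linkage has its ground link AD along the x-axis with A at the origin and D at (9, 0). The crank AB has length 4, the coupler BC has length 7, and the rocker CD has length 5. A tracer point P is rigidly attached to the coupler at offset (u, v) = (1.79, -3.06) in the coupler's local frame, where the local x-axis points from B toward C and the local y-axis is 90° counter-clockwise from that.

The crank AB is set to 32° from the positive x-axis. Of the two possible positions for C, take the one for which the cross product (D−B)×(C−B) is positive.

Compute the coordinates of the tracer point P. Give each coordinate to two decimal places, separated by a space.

A=(0,0), D=(9.00,0)
B = A + 4.00·(cos32°, sin32°) = (3.3922, 2.1197)
|BD| = 5.9950
circle(B,7.00) ∩ circle(D,5.00): a=4.9992, h=4.8998
  candidates: C₊=(9.8009,4.9354) cross=29.375; C₋=(6.3360,-4.2312) cross=-29.375
  mode + wants cross > 0 → take C=(9.8009,4.9354) (cross=29.375)
ex = (C−B)/|BC| = (0.9155,0.4023); ey = (-0.4023,0.9155)
P = B + 1.79·ex + -3.06·ey = (6.2619,0.0382)

6.26 0.04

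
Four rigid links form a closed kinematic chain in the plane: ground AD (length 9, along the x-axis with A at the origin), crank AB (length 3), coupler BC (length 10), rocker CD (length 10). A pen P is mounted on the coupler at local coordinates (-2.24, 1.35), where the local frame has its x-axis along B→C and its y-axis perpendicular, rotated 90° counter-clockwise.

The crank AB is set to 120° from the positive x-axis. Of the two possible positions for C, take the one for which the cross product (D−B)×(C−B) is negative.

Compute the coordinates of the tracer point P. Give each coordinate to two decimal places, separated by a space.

-0.95 5.15

A=(0,0), D=(9.00,0)
B = A + 3.00·(cos120°, sin120°) = (-1.5000, 2.5981)
|BD| = 10.8167
circle(B,10.00) ∩ circle(D,10.00): a=5.4083, h=8.4113
  candidates: C₊=(5.7703,9.4641) cross=90.982; C₋=(1.7297,-6.8660) cross=-90.982
  mode - wants cross < 0 → take C=(1.7297,-6.8660) (cross=-90.982)
ex = (C−B)/|BC| = (0.3230,-0.9464); ey = (0.9464,0.3230)
P = B + -2.24·ex + 1.35·ey = (-0.9458,5.1540)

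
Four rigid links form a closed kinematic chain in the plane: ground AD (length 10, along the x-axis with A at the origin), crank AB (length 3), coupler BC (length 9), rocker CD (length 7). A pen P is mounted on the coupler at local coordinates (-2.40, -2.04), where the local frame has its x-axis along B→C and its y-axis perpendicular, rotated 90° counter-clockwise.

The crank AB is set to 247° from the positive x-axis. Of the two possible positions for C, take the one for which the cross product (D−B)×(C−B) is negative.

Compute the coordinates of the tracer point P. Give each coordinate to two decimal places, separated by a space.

A=(0,0), D=(10.00,0)
B = A + 3.00·(cos247°, sin247°) = (-1.1722, -2.7615)
|BD| = 11.5084
circle(B,9.00) ∩ circle(D,7.00): a=7.1445, h=5.4732
  candidates: C₊=(4.4502,4.2662) cross=62.988; C₋=(7.0769,-6.3605) cross=-62.988
  mode - wants cross < 0 → take C=(7.0769,-6.3605) (cross=-62.988)
ex = (C−B)/|BC| = (0.9166,-0.3999); ey = (0.3999,0.9166)
P = B + -2.40·ex + -2.04·ey = (-4.1877,-3.6716)

-4.19 -3.67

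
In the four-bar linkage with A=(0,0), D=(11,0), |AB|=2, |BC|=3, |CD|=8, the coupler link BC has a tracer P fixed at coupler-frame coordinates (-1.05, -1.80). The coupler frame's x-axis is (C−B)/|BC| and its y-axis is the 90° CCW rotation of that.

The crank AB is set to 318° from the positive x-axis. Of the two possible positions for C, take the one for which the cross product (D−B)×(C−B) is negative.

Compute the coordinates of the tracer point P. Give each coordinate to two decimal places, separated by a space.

A=(0,0), D=(11.00,0)
B = A + 2.00·(cos318°, sin318°) = (1.4863, -1.3383)
|BD| = 9.6074
circle(B,3.00) ∩ circle(D,8.00): a=1.9413, h=2.2872
  candidates: C₊=(3.0901,1.1971) cross=21.974; C₋=(3.7273,-3.3328) cross=-21.974
  mode - wants cross < 0 → take C=(3.7273,-3.3328) (cross=-21.974)
ex = (C−B)/|BC| = (0.7470,-0.6648); ey = (0.6648,0.7470)
P = B + -1.05·ex + -1.80·ey = (-0.4948,-1.9848)

-0.49 -1.98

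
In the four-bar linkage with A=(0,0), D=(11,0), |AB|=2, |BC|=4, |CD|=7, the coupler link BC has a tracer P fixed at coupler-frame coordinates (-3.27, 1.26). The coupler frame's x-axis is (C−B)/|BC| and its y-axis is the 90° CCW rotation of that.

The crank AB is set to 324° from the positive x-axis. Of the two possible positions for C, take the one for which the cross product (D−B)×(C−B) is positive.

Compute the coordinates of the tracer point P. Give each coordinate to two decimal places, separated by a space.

-1.48 -2.81

A=(0,0), D=(11.00,0)
B = A + 2.00·(cos324°, sin324°) = (1.6180, -1.1756)
|BD| = 9.4553
circle(B,4.00) ∩ circle(D,7.00): a=2.9826, h=2.6653
  candidates: C₊=(4.2461,1.8399) cross=25.202; C₋=(4.9089,-3.4494) cross=-25.202
  mode + wants cross > 0 → take C=(4.2461,1.8399) (cross=25.202)
ex = (C−B)/|BC| = (0.6570,0.7539); ey = (-0.7539,0.6570)
P = B + -3.27·ex + 1.26·ey = (-1.4803,-2.8129)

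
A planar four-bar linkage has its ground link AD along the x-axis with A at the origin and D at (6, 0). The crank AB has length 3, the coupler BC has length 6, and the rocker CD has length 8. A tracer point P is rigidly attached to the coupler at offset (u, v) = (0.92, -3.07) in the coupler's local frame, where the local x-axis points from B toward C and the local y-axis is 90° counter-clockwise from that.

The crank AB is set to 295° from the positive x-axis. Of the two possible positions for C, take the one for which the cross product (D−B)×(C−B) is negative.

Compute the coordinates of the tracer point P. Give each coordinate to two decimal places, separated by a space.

A=(0,0), D=(6.00,0)
B = A + 3.00·(cos295°, sin295°) = (1.2679, -2.7189)
|BD| = 5.4576
circle(B,6.00) ∩ circle(D,8.00): a=0.1636, h=5.9978
  candidates: C₊=(-1.5783,2.5631) cross=32.734; C₋=(4.3977,-7.8379) cross=-32.734
  mode - wants cross < 0 → take C=(4.3977,-7.8379) (cross=-32.734)
ex = (C−B)/|BC| = (0.5216,-0.8532); ey = (0.8532,0.5216)
P = B + 0.92·ex + -3.07·ey = (-0.8714,-5.1053)

-0.87 -5.11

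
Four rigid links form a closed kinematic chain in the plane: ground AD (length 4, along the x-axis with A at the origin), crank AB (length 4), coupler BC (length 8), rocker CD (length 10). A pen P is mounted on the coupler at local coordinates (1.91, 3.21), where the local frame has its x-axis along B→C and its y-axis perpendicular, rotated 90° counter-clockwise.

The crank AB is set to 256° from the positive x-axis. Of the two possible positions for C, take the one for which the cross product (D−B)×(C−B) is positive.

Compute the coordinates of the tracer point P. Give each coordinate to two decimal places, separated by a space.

-4.69 -4.21

A=(0,0), D=(4.00,0)
B = A + 4.00·(cos256°, sin256°) = (-0.9677, -3.8812)
|BD| = 6.3041
circle(B,8.00) ∩ circle(D,10.00): a=0.2968, h=7.9945
  candidates: C₊=(-5.6557,2.6013) cross=50.398; C₋=(4.1881,-9.9982) cross=-50.398
  mode + wants cross > 0 → take C=(-5.6557,2.6013) (cross=50.398)
ex = (C−B)/|BC| = (-0.5860,0.8103); ey = (-0.8103,-0.5860)
P = B + 1.91·ex + 3.21·ey = (-4.6880,-4.2146)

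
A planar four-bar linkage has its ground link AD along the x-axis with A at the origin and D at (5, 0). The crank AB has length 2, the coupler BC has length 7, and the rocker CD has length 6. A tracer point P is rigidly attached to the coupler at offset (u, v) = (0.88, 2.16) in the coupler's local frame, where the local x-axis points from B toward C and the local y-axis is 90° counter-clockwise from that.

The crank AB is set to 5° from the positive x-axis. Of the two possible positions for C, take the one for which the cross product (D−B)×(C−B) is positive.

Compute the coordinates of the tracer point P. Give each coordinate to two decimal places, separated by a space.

A=(0,0), D=(5.00,0)
B = A + 2.00·(cos5°, sin5°) = (1.9924, 0.1743)
|BD| = 3.0127
circle(B,7.00) ∩ circle(D,6.00): a=3.6639, h=5.9646
  candidates: C₊=(5.9953,5.9169) cross=17.969; C₋=(5.3050,-5.9922) cross=-17.969
  mode + wants cross > 0 → take C=(5.9953,5.9169) (cross=17.969)
ex = (C−B)/|BC| = (0.5718,0.8204); ey = (-0.8204,0.5718)
P = B + 0.88·ex + 2.16·ey = (0.7236,2.1314)

0.72 2.13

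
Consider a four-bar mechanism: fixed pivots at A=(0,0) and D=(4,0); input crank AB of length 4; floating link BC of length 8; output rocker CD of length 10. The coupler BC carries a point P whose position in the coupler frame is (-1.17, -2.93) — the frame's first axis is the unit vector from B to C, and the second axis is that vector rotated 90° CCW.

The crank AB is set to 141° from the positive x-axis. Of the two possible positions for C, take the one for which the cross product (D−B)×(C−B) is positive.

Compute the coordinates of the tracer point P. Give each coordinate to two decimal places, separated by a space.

-1.13 0.06

A=(0,0), D=(4.00,0)
B = A + 4.00·(cos141°, sin141°) = (-3.1086, 2.5173)
|BD| = 7.5411
circle(B,8.00) ∩ circle(D,10.00): a=1.3837, h=7.8794
  candidates: C₊=(0.8259,9.4829) cross=59.420; C₋=(-4.4345,-5.3721) cross=-59.420
  mode + wants cross > 0 → take C=(0.8259,9.4829) (cross=59.420)
ex = (C−B)/|BC| = (0.4918,0.8707); ey = (-0.8707,0.4918)
P = B + -1.17·ex + -2.93·ey = (-1.1329,0.0576)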